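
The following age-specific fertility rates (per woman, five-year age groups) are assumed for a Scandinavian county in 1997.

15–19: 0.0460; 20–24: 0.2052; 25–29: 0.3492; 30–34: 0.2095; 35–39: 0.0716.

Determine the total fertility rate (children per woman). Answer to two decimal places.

Sum of ASFRs = 0.0460 + 0.2052 + 0.3492 + 0.2095 + 0.0716 = 0.8815
TFR = 5 × 0.8815 = 4.4075

4.41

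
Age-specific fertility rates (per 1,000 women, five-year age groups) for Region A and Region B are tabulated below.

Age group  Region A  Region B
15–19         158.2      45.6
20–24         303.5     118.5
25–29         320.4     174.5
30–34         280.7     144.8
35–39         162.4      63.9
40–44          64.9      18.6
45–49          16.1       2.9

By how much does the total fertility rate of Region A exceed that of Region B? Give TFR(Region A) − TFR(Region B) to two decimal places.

3.69

Region A:
  Sum of ASFRs = 158.2 + 303.5 + 320.4 + 280.7 + 162.4 + 64.9 + 16.1 = 1306.2
  TFR = 5 × 1306.2 / 1000 = 6.531
Region B:
  Sum of ASFRs = 45.6 + 118.5 + 174.5 + 144.8 + 63.9 + 18.6 + 2.9 = 568.8
  TFR = 5 × 568.8 / 1000 = 2.844
Difference = 6.531 − 2.844 = 3.687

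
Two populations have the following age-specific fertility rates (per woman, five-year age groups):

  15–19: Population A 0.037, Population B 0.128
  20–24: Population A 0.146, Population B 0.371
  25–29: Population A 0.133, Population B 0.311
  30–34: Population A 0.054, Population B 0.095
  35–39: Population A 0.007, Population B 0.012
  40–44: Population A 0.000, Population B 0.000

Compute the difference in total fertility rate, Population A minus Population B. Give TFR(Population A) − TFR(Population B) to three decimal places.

-2.700

Population A:
  Sum of ASFRs = 0.037 + 0.146 + 0.133 + 0.054 + 0.007 + 0.000 = 0.377
  TFR = 5 × 0.377 = 1.885
Population B:
  Sum of ASFRs = 0.128 + 0.371 + 0.311 + 0.095 + 0.012 + 0.000 = 0.917
  TFR = 5 × 0.917 = 4.585
Difference = 1.885 − 4.585 = -2.7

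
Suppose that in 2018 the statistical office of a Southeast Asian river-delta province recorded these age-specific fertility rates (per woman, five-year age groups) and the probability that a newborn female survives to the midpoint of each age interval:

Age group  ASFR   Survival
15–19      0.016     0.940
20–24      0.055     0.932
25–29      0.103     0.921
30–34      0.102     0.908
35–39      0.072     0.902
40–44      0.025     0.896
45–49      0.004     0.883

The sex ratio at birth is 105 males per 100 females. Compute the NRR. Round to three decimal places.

0.841

Proportion female at birth = 100 / (100 + 105) = 0.48780.
Survival-weighted fertility by age (5·fₓ·Sₓ):
  15–19: 5 × 0.016 × 0.940 = 0.07520
  20–24: 5 × 0.055 × 0.932 = 0.25630
  25–29: 5 × 0.103 × 0.921 = 0.47432
  30–34: 5 × 0.102 × 0.908 = 0.46308
  35–39: 5 × 0.072 × 0.902 = 0.32472
  40–44: 5 × 0.025 × 0.896 = 0.11200
  45–49: 5 × 0.004 × 0.883 = 0.01766
Sum = 1.72328
NRR = 0.48780 × 1.72328 = 0.84062
With NRR below 1 the population is below replacement fertility.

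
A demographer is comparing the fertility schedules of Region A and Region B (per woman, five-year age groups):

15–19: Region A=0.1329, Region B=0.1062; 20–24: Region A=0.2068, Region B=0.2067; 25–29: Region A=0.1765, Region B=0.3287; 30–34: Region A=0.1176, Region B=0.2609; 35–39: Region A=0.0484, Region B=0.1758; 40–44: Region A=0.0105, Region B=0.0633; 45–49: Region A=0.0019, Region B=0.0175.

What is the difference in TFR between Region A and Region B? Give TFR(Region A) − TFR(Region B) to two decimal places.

Region A:
  Sum of ASFRs = 0.1329 + 0.2068 + 0.1765 + 0.1176 + 0.0484 + 0.0105 + 0.0019 = 0.6946
  TFR = 5 × 0.6946 = 3.473
Region B:
  Sum of ASFRs = 0.1062 + 0.2067 + 0.3287 + 0.2609 + 0.1758 + 0.0633 + 0.0175 = 1.1591
  TFR = 5 × 1.1591 = 5.7955
Difference = 3.473 − 5.7955 = -2.3225

-2.32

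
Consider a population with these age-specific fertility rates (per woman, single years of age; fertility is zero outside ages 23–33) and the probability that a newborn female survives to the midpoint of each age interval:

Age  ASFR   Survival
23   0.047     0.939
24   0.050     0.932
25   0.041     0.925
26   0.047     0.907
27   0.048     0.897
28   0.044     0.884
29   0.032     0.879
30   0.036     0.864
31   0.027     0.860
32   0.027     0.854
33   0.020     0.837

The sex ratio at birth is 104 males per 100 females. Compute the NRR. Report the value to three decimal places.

0.184

Proportion female at birth = 100 / (100 + 104) = 0.49020.
Weighting each age-specific rate by interval width and survival:
  23: 1 × 0.047 × 0.939 = 0.04413
  24: 1 × 0.050 × 0.932 = 0.04660
  25: 1 × 0.041 × 0.925 = 0.03793
  26: 1 × 0.047 × 0.907 = 0.04263
  27: 1 × 0.048 × 0.897 = 0.04306
  28: 1 × 0.044 × 0.884 = 0.03890
  29: 1 × 0.032 × 0.879 = 0.02813
  30: 1 × 0.036 × 0.864 = 0.03110
  31: 1 × 0.027 × 0.860 = 0.02322
  32: 1 × 0.027 × 0.854 = 0.02306
  33: 1 × 0.020 × 0.837 = 0.01674
Sum = 0.37550
NRR = 0.49020 × 0.37550 = 0.18407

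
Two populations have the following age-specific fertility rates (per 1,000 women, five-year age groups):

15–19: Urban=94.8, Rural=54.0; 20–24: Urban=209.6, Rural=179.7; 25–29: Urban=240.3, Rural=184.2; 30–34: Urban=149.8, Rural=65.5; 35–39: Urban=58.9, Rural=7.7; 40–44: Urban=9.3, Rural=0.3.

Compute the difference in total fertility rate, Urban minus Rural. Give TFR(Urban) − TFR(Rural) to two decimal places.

Urban:
  Sum of ASFRs = 94.8 + 209.6 + 240.3 + 149.8 + 58.9 + 9.3 = 762.7
  TFR = 5 × 762.7 / 1000 = 3.8135
Rural:
  Sum of ASFRs = 54.0 + 179.7 + 184.2 + 65.5 + 7.7 + 0.3 = 491.4
  TFR = 5 × 491.4 / 1000 = 2.457
Difference = 3.8135 − 2.457 = 1.3565

1.36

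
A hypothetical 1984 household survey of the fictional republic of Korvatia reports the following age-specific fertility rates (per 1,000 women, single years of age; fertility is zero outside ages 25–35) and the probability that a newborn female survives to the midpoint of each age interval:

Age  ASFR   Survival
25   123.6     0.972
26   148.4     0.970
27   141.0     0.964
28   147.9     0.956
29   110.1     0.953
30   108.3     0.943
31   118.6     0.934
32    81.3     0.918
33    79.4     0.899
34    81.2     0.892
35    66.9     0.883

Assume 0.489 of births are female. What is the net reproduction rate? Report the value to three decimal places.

Proportion female at birth = 0.489.
Per-age-group product (1 × ASFR × survival probability):
  25: 1 × 123.6/1000 × 0.972 = 0.12014
  26: 1 × 148.4/1000 × 0.970 = 0.14395
  27: 1 × 141.0/1000 × 0.964 = 0.13592
  28: 1 × 147.9/1000 × 0.956 = 0.14139
  29: 1 × 110.1/1000 × 0.953 = 0.10493
  30: 1 × 108.3/1000 × 0.943 = 0.10213
  31: 1 × 118.6/1000 × 0.934 = 0.11077
  32: 1 × 81.3/1000 × 0.918 = 0.07463
  33: 1 × 79.4/1000 × 0.899 = 0.07138
  34: 1 × 81.2/1000 × 0.892 = 0.07243
  35: 1 × 66.9/1000 × 0.883 = 0.05907
Sum = 1.13674
NRR = 0.489 × 1.13674 = 0.55587

0.556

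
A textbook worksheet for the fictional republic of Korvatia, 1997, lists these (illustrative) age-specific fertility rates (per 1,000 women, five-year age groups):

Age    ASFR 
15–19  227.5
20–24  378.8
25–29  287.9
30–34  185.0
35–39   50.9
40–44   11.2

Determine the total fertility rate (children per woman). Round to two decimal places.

5.71

Sum of ASFRs = 227.5 + 378.8 + 287.9 + 185.0 + 50.9 + 11.2 = 1141.3
TFR = 5 × 1141.3 / 1000 = 5.7065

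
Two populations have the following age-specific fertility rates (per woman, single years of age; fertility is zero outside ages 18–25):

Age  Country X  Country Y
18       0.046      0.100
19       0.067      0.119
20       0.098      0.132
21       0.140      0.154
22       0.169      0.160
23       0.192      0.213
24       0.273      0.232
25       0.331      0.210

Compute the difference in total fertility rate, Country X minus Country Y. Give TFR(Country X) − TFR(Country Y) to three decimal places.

-0.004

Country X:
  Sum of ASFRs = 0.046 + 0.067 + 0.098 + 0.140 + 0.169 + 0.192 + 0.273 + 0.331 = 1.316
  TFR = 1.316
Country Y:
  Sum of ASFRs = 0.100 + 0.119 + 0.132 + 0.154 + 0.160 + 0.213 + 0.232 + 0.210 = 1.320
  TFR = 1.32
Difference = 1.316 − 1.32 = -0.004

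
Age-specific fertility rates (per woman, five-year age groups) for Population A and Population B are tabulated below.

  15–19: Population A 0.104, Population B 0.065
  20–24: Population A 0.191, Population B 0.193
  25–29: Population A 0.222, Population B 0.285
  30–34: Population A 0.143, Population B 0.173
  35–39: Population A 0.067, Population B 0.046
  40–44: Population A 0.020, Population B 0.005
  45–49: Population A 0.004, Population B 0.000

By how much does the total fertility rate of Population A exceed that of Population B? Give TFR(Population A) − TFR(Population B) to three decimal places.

Population A:
  Sum of ASFRs = 0.104 + 0.191 + 0.222 + 0.143 + 0.067 + 0.020 + 0.004 = 0.751
  TFR = 5 × 0.751 = 3.755
Population B:
  Sum of ASFRs = 0.065 + 0.193 + 0.285 + 0.173 + 0.046 + 0.005 + 0.000 = 0.767
  TFR = 5 × 0.767 = 3.835
Difference = 3.755 − 3.835 = -0.08

-0.080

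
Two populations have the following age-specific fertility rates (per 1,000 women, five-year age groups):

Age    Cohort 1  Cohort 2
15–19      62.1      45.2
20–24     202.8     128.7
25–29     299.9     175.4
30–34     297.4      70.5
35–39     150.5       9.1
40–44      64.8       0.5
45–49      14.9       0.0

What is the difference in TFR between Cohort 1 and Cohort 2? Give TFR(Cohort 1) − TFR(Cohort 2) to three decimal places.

3.315

Cohort 1:
  Sum of ASFRs = 62.1 + 202.8 + 299.9 + 297.4 + 150.5 + 64.8 + 14.9 = 1092.4
  TFR = 5 × 1092.4 / 1000 = 5.462
Cohort 2:
  Sum of ASFRs = 45.2 + 128.7 + 175.4 + 70.5 + 9.1 + 0.5 + 0.0 = 429.4
  TFR = 5 × 429.4 / 1000 = 2.147
Difference = 5.462 − 2.147 = 3.315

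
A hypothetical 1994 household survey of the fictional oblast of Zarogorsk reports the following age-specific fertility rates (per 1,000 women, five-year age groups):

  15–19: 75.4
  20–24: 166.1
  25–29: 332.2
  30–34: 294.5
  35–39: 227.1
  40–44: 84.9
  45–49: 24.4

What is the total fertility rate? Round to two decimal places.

6.02

Sum of ASFRs = 75.4 + 166.1 + 332.2 + 294.5 + 227.1 + 84.9 + 24.4 = 1204.6
TFR = 5 × 1204.6 / 1000 = 6.023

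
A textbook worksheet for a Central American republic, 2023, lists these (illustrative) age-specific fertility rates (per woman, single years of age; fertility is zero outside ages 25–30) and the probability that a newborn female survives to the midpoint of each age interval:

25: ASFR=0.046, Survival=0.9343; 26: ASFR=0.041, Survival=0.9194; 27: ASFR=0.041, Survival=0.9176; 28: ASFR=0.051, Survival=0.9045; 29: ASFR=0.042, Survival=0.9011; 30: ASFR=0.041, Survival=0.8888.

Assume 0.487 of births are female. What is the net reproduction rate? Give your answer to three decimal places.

0.116

Proportion female at birth = 0.487.
Per-age-group product (1 × ASFR × survival probability):
  25: 1 × 0.046 × 0.9343 = 0.04298
  26: 1 × 0.041 × 0.9194 = 0.03770
  27: 1 × 0.041 × 0.9176 = 0.03762
  28: 1 × 0.051 × 0.9045 = 0.04613
  29: 1 × 0.042 × 0.9011 = 0.03785
  30: 1 × 0.041 × 0.8888 = 0.03644
Sum = 0.23872
NRR = 0.487 × 0.23872 = 0.11626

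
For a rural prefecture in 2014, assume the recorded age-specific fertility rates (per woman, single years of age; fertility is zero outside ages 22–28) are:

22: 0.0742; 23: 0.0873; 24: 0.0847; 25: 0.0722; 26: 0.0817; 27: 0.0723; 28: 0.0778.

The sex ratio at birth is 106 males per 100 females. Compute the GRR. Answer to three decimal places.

0.267

Proportion female at birth = 100 / (100 + 106) = 0.48544.
Sum of ASFRs = 0.0742 + 0.0873 + 0.0847 + 0.0722 + 0.0817 + 0.0723 + 0.0778 = 0.5502
TFR = 0.5502
GRR = 0.48544 × 0.5502 = 0.26709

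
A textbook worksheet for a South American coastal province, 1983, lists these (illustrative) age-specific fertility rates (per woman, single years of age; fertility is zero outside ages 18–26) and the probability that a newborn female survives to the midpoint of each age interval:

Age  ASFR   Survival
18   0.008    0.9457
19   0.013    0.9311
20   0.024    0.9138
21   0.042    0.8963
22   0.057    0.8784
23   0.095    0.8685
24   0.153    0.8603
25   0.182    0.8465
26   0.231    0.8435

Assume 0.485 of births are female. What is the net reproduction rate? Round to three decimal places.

0.336

Proportion female at birth = 0.485.
Weighting each age-specific rate by interval width and survival:
  18: 1 × 0.008 × 0.9457 = 0.00757
  19: 1 × 0.013 × 0.9311 = 0.01210
  20: 1 × 0.024 × 0.9138 = 0.02193
  21: 1 × 0.042 × 0.8963 = 0.03764
  22: 1 × 0.057 × 0.8784 = 0.05007
  23: 1 × 0.095 × 0.8685 = 0.08251
  24: 1 × 0.153 × 0.8603 = 0.13163
  25: 1 × 0.182 × 0.8465 = 0.15406
  26: 1 × 0.231 × 0.8435 = 0.19485
Sum = 0.69236
NRR = 0.485 × 0.69236 = 0.33579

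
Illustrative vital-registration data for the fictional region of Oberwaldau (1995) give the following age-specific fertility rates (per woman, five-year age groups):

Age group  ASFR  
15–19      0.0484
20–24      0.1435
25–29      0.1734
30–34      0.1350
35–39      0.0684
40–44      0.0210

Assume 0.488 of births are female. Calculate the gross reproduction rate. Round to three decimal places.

Proportion female at birth = 0.488.
Sum of ASFRs = 0.0484 + 0.1435 + 0.1734 + 0.1350 + 0.0684 + 0.0210 = 0.5897
TFR = 5 × 0.5897 = 2.9485
GRR = 0.488 × 2.9485 = 1.43887

1.439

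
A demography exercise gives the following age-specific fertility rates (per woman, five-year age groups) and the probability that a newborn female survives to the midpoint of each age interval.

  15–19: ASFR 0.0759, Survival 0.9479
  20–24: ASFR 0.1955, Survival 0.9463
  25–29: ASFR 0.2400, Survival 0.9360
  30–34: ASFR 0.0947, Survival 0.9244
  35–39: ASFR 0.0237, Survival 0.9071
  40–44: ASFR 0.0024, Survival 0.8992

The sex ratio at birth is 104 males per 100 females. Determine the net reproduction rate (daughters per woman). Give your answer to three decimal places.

Proportion female at birth = 100 / (100 + 104) = 0.49020.
Each age group contributes 5 × ASFR × survival:
  15–19: 5 × 0.0759 × 0.9479 = 0.35973
  20–24: 5 × 0.1955 × 0.9463 = 0.92501
  25–29: 5 × 0.2400 × 0.9360 = 1.12320
  30–34: 5 × 0.0947 × 0.9244 = 0.43770
  35–39: 5 × 0.0237 × 0.9071 = 0.10749
  40–44: 5 × 0.0024 × 0.8992 = 0.01079
Sum = 2.96392
NRR = 0.49020 × 2.96392 = 1.45291
An NRR exceeding 1 indicates intrinsic growth under these rates.

1.453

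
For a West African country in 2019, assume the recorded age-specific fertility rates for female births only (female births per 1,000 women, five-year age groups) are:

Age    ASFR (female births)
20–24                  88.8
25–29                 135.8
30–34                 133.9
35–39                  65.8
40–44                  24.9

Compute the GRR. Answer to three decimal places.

Sum of female ASFRs = 88.8 + 135.8 + 133.9 + 65.8 + 24.9 = 449.2
GRR = 5 × 449.2 / 1000 = 2.246

2.246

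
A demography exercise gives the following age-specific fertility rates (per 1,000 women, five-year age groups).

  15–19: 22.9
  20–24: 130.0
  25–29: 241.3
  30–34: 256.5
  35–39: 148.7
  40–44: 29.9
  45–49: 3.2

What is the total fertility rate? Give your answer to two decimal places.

4.16

Sum of ASFRs = 22.9 + 130.0 + 241.3 + 256.5 + 148.7 + 29.9 + 3.2 = 832.5
TFR = 5 × 832.5 / 1000 = 4.1625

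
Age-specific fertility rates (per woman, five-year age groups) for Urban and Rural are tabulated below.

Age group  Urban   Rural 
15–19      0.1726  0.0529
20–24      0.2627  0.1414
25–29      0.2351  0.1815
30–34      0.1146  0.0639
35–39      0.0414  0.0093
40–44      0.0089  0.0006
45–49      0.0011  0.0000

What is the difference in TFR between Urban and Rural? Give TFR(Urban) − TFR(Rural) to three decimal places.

1.934

Urban:
  Sum of ASFRs = 0.1726 + 0.2627 + 0.2351 + 0.1146 + 0.0414 + 0.0089 + 0.0011 = 0.8364
  TFR = 5 × 0.8364 = 4.182
Rural:
  Sum of ASFRs = 0.0529 + 0.1414 + 0.1815 + 0.0639 + 0.0093 + 0.0006 + 0.0000 = 0.4496
  TFR = 5 × 0.4496 = 2.248
Difference = 4.182 − 2.248 = 1.934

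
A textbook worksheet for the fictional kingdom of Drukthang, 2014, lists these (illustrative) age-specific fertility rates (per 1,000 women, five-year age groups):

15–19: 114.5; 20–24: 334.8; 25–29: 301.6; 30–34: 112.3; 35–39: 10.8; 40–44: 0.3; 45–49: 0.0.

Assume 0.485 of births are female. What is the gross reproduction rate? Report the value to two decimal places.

Proportion female at birth = 0.485.
Sum of ASFRs = 114.5 + 334.8 + 301.6 + 112.3 + 10.8 + 0.3 + 0.0 = 874.3
TFR = 5 × 874.3 / 1000 = 4.3715
GRR = 0.485 × 4.3715 = 2.12018

2.12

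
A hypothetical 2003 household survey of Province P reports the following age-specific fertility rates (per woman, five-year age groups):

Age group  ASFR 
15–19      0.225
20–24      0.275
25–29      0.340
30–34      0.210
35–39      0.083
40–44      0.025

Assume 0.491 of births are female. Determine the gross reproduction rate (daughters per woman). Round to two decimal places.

Proportion female at birth = 0.491.
Sum of ASFRs = 0.225 + 0.275 + 0.340 + 0.210 + 0.083 + 0.025 = 1.158
TFR = 5 × 1.158 = 5.79
GRR = 0.491 × 5.79 = 2.84289

2.84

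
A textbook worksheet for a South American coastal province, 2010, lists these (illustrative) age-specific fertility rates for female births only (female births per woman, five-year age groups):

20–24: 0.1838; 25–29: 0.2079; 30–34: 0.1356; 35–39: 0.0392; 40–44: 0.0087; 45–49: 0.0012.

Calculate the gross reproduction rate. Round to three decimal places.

2.882

Sum of female ASFRs = 0.1838 + 0.2079 + 0.1356 + 0.0392 + 0.0087 + 0.0012 = 0.5764
GRR = 5 × 0.5764 = 2.882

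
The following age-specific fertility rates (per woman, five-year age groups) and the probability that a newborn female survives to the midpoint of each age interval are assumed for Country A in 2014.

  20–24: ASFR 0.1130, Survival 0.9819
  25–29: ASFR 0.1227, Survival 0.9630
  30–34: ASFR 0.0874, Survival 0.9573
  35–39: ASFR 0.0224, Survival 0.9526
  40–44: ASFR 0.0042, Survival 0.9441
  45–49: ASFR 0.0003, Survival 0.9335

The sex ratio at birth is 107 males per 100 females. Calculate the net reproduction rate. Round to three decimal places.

Proportion female at birth = 100 / (100 + 107) = 0.48309.
Each age group contributes 5 × ASFR × survival:
  20–24: 5 × 0.1130 × 0.9819 = 0.55477
  25–29: 5 × 0.1227 × 0.9630 = 0.59080
  30–34: 5 × 0.0874 × 0.9573 = 0.41834
  35–39: 5 × 0.0224 × 0.9526 = 0.10669
  40–44: 5 × 0.0042 × 0.9441 = 0.01983
  45–49: 5 × 0.0003 × 0.9335 = 0.00140
Sum = 1.69183
NRR = 0.48309 × 1.69183 = 0.81731

0.817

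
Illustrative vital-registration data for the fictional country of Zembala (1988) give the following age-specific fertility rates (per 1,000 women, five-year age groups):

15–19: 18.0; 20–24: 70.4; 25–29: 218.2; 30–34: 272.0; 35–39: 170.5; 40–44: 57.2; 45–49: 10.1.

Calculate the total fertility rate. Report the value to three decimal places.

Sum of ASFRs = 18.0 + 70.4 + 218.2 + 272.0 + 170.5 + 57.2 + 10.1 = 816.4
TFR = 5 × 816.4 / 1000 = 4.082

4.082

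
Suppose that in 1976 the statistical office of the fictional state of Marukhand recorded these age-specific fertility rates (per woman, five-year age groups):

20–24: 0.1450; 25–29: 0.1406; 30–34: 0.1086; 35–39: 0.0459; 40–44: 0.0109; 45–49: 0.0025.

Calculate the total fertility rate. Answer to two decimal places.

2.27

Sum of ASFRs = 0.1450 + 0.1406 + 0.1086 + 0.0459 + 0.0109 + 0.0025 = 0.4535
TFR = 5 × 0.4535 = 2.2675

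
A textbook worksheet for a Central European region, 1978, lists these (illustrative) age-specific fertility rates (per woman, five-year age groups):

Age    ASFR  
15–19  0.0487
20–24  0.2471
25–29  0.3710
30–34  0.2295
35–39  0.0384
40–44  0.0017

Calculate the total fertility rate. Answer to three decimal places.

4.682

Sum of ASFRs = 0.0487 + 0.2471 + 0.3710 + 0.2295 + 0.0384 + 0.0017 = 0.9364
TFR = 5 × 0.9364 = 4.682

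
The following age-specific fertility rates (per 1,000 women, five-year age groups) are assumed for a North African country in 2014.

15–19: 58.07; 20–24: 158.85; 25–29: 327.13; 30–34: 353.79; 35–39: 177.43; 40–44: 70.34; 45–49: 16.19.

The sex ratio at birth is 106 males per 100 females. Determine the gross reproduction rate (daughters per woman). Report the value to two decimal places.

Proportion female at birth = 100 / (100 + 106) = 0.48544.
Sum of ASFRs = 58.07 + 158.85 + 327.13 + 353.79 + 177.43 + 70.34 + 16.19 = 1161.80
TFR = 5 × 1161.80 / 1000 = 5.809
GRR = 0.48544 × 5.809 = 2.81992

2.82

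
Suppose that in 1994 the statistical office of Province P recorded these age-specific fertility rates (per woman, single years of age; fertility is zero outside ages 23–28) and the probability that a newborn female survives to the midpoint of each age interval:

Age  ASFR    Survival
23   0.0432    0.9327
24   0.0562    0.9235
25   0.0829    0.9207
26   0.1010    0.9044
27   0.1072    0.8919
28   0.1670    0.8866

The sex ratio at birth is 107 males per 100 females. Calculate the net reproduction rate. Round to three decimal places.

Proportion female at birth = 100 / (100 + 107) = 0.48309.
Per-age-group product (1 × ASFR × survival probability):
  23: 1 × 0.0432 × 0.9327 = 0.04029
  24: 1 × 0.0562 × 0.9235 = 0.05190
  25: 1 × 0.0829 × 0.9207 = 0.07633
  26: 1 × 0.1010 × 0.9044 = 0.09134
  27: 1 × 0.1072 × 0.8919 = 0.09561
  28: 1 × 0.1670 × 0.8866 = 0.14806
Sum = 0.50353
NRR = 0.48309 × 0.50353 = 0.24325

0.243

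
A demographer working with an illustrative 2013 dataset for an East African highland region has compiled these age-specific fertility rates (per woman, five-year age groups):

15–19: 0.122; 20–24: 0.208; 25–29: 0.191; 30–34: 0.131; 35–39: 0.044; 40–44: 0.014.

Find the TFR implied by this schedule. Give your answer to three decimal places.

Sum of ASFRs = 0.122 + 0.208 + 0.191 + 0.131 + 0.044 + 0.014 = 0.710
TFR = 5 × 0.710 = 3.55

3.550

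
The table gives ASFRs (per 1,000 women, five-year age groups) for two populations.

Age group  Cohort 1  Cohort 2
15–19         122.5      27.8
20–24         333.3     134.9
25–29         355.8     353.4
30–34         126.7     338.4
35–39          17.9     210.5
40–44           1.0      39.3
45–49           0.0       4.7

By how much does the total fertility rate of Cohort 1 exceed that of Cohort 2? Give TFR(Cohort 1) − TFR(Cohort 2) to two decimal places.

Cohort 1:
  Sum of ASFRs = 122.5 + 333.3 + 355.8 + 126.7 + 17.9 + 1.0 + 0.0 = 957.2
  TFR = 5 × 957.2 / 1000 = 4.786
Cohort 2:
  Sum of ASFRs = 27.8 + 134.9 + 353.4 + 338.4 + 210.5 + 39.3 + 4.7 = 1109.0
  TFR = 5 × 1109.0 / 1000 = 5.545
Difference = 4.786 − 5.545 = -0.759

-0.76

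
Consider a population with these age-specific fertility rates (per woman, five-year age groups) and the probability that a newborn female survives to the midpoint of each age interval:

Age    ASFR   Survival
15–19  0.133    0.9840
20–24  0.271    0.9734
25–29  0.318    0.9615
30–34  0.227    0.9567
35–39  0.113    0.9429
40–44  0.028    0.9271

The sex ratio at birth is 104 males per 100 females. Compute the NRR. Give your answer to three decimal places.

2.574

Proportion female at birth = 100 / (100 + 104) = 0.49020.
Weighting each age-specific rate by interval width and survival:
  15–19: 5 × 0.133 × 0.9840 = 0.65436
  20–24: 5 × 0.271 × 0.9734 = 1.31896
  25–29: 5 × 0.318 × 0.9615 = 1.52879
  30–34: 5 × 0.227 × 0.9567 = 1.08585
  35–39: 5 × 0.113 × 0.9429 = 0.53274
  40–44: 5 × 0.028 × 0.9271 = 0.12979
Sum = 5.25049
NRR = 0.49020 × 5.25049 = 2.57379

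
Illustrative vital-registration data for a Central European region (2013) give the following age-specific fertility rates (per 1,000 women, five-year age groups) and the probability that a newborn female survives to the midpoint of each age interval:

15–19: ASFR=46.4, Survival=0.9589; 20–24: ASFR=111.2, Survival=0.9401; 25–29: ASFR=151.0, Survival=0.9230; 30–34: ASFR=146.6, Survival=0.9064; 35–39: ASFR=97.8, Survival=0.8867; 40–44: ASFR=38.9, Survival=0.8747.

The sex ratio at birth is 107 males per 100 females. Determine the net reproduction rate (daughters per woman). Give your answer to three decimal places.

Proportion female at birth = 100 / (100 + 107) = 0.48309.
Each age group contributes 5 × ASFR × survival:
  15–19: 5 × 46.4/1000 × 0.9589 = 0.22246
  20–24: 5 × 111.2/1000 × 0.9401 = 0.52270
  25–29: 5 × 151.0/1000 × 0.9230 = 0.69687
  30–34: 5 × 146.6/1000 × 0.9064 = 0.66439
  35–39: 5 × 97.8/1000 × 0.8867 = 0.43360
  40–44: 5 × 38.9/1000 × 0.8747 = 0.17013
Sum = 2.71015
NRR = 0.48309 × 2.71015 = 1.30925
An NRR exceeding 1 indicates intrinsic growth under these rates.

1.309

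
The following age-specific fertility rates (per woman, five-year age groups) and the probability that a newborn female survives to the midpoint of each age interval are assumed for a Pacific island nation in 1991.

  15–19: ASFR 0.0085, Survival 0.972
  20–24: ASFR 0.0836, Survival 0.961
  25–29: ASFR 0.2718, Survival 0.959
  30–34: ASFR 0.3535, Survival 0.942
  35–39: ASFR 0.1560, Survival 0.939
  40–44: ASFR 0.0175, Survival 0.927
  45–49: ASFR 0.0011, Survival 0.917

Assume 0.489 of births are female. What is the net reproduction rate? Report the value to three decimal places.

2.068

Proportion female at birth = 0.489.
Survival-weighted fertility by age (5·fₓ·Sₓ):
  15–19: 5 × 0.0085 × 0.972 = 0.04131
  20–24: 5 × 0.0836 × 0.961 = 0.40170
  25–29: 5 × 0.2718 × 0.959 = 1.30328
  30–34: 5 × 0.3535 × 0.942 = 1.66499
  35–39: 5 × 0.1560 × 0.939 = 0.73242
  40–44: 5 × 0.0175 × 0.927 = 0.08111
  45–49: 5 × 0.0011 × 0.917 = 0.00504
Sum = 4.22985
NRR = 0.489 × 4.22985 = 2.06840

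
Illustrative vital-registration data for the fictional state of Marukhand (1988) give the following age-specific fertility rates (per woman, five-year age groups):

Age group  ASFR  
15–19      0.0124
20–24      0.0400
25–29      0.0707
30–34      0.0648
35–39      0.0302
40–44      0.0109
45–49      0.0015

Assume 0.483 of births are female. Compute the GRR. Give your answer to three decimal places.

0.557

Proportion female at birth = 0.483.
Sum of ASFRs = 0.0124 + 0.0400 + 0.0707 + 0.0648 + 0.0302 + 0.0109 + 0.0015 = 0.2305
TFR = 5 × 0.2305 = 1.1525
GRR = 0.483 × 1.1525 = 0.55666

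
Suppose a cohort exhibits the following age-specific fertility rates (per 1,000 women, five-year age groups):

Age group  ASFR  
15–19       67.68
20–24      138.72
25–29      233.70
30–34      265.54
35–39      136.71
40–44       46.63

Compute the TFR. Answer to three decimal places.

4.445

Sum of ASFRs = 67.68 + 138.72 + 233.70 + 265.54 + 136.71 + 46.63 = 888.98
TFR = 5 × 888.98 / 1000 = 4.4449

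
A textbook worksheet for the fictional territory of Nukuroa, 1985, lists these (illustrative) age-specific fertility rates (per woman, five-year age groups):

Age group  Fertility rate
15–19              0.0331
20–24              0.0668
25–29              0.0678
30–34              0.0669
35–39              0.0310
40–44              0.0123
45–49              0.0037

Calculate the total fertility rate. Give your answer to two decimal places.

Sum of ASFRs = 0.0331 + 0.0668 + 0.0678 + 0.0669 + 0.0310 + 0.0123 + 0.0037 = 0.2816
TFR = 5 × 0.2816 = 1.408

1.41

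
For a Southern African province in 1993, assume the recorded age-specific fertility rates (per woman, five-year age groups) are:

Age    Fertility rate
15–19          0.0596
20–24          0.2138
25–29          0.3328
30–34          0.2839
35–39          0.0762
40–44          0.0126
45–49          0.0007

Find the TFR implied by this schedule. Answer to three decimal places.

Sum of ASFRs = 0.0596 + 0.2138 + 0.3328 + 0.2839 + 0.0762 + 0.0126 + 0.0007 = 0.9796
TFR = 5 × 0.9796 = 4.898

4.898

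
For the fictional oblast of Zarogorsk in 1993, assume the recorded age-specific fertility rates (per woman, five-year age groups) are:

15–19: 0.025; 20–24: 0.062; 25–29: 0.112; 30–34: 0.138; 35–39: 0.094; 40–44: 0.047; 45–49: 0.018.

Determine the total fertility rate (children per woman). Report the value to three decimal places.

2.480

Sum of ASFRs = 0.025 + 0.062 + 0.112 + 0.138 + 0.094 + 0.047 + 0.018 = 0.496
TFR = 5 × 0.496 = 2.48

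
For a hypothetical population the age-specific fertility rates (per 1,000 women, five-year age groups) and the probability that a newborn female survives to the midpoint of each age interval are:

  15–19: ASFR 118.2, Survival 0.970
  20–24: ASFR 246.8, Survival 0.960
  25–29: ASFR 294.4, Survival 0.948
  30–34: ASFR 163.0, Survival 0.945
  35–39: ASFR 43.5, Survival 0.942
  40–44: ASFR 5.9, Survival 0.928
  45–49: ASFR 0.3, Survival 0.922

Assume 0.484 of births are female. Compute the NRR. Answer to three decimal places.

Proportion female at birth = 0.484.
Weighting each age-specific rate by interval width and survival:
  15–19: 5 × 118.2/1000 × 0.970 = 0.57327
  20–24: 5 × 246.8/1000 × 0.960 = 1.18464
  25–29: 5 × 294.4/1000 × 0.948 = 1.39546
  30–34: 5 × 163.0/1000 × 0.945 = 0.77018
  35–39: 5 × 43.5/1000 × 0.942 = 0.20489
  40–44: 5 × 5.9/1000 × 0.928 = 0.02738
  45–49: 5 × 0.3/1000 × 0.922 = 0.00138
Sum = 4.15720
NRR = 0.484 × 4.15720 = 2.01208
With NRR above 1 the population is above replacement fertility.

2.012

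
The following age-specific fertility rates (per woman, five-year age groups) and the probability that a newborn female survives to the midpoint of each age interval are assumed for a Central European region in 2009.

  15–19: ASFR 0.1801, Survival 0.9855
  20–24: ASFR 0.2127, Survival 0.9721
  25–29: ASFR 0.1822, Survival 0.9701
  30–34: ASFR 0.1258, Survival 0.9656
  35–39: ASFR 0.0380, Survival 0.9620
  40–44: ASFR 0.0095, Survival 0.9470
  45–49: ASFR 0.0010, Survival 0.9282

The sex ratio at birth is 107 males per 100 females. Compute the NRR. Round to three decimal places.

Proportion female at birth = 100 / (100 + 107) = 0.48309.
Per-age-group product (5 × ASFR × survival probability):
  15–19: 5 × 0.1801 × 0.9855 = 0.88744
  20–24: 5 × 0.2127 × 0.9721 = 1.03383
  25–29: 5 × 0.1822 × 0.9701 = 0.88376
  30–34: 5 × 0.1258 × 0.9656 = 0.60736
  35–39: 5 × 0.0380 × 0.9620 = 0.18278
  40–44: 5 × 0.0095 × 0.9470 = 0.04498
  45–49: 5 × 0.0010 × 0.9282 = 0.00464
Sum = 3.64479
NRR = 0.48309 × 3.64479 = 1.76076
An NRR exceeding 1 indicates intrinsic growth under these rates.

1.761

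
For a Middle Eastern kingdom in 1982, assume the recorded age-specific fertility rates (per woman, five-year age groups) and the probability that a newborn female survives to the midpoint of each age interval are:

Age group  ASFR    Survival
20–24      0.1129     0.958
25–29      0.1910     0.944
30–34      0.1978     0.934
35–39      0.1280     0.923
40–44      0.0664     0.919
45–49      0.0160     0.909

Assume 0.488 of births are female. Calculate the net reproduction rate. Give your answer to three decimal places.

1.627

Proportion female at birth = 0.488.
Weighting each age-specific rate by interval width and survival:
  20–24: 5 × 0.1129 × 0.958 = 0.54079
  25–29: 5 × 0.1910 × 0.944 = 0.90152
  30–34: 5 × 0.1978 × 0.934 = 0.92373
  35–39: 5 × 0.1280 × 0.923 = 0.59072
  40–44: 5 × 0.0664 × 0.919 = 0.30511
  45–49: 5 × 0.0160 × 0.909 = 0.07272
Sum = 3.33459
NRR = 0.488 × 3.33459 = 1.62728
An NRR exceeding 1 indicates intrinsic growth under these rates.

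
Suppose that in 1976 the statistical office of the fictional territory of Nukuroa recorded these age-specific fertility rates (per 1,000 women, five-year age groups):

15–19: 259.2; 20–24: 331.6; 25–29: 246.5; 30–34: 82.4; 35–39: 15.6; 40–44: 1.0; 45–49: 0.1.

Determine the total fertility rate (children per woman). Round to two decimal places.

4.68

Sum of ASFRs = 259.2 + 331.6 + 246.5 + 82.4 + 15.6 + 1.0 + 0.1 = 936.4
TFR = 5 × 936.4 / 1000 = 4.682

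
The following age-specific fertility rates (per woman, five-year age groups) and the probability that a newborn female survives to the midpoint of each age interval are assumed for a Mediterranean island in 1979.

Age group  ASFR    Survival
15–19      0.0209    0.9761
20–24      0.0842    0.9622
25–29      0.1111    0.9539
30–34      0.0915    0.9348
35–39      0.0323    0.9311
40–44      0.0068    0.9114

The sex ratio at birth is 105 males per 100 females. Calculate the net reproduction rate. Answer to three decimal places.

0.803

Proportion female at birth = 100 / (100 + 105) = 0.48780.
Per-age-group product (5 × ASFR × survival probability):
  15–19: 5 × 0.0209 × 0.9761 = 0.10200
  20–24: 5 × 0.0842 × 0.9622 = 0.40509
  25–29: 5 × 0.1111 × 0.9539 = 0.52989
  30–34: 5 × 0.0915 × 0.9348 = 0.42767
  35–39: 5 × 0.0323 × 0.9311 = 0.15037
  40–44: 5 × 0.0068 × 0.9114 = 0.03099
Sum = 1.64601
NRR = 0.48780 × 1.64601 = 0.80292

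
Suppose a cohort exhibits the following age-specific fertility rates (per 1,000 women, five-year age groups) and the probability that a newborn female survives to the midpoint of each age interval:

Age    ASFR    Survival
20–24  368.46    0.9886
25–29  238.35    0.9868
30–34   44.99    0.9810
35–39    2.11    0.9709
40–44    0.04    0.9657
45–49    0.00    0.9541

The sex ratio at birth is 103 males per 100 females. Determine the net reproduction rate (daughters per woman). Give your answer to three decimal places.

Proportion female at birth = 100 / (100 + 103) = 0.49261.
Per-age-group product (5 × ASFR × survival probability):
  20–24: 5 × 368.46/1000 × 0.9886 = 1.82130
  25–29: 5 × 238.35/1000 × 0.9868 = 1.17602
  30–34: 5 × 44.99/1000 × 0.9810 = 0.22068
  35–39: 5 × 2.11/1000 × 0.9709 = 0.01024
  40–44: 5 × 0.04/1000 × 0.9657 = 0.00019
  45–49: 5 × 0.00/1000 × 0.9541 = 0.00000
Sum = 3.22843
NRR = 0.49261 × 3.22843 = 1.59036
NRR > 1, so each generation more than replaces itself.

1.590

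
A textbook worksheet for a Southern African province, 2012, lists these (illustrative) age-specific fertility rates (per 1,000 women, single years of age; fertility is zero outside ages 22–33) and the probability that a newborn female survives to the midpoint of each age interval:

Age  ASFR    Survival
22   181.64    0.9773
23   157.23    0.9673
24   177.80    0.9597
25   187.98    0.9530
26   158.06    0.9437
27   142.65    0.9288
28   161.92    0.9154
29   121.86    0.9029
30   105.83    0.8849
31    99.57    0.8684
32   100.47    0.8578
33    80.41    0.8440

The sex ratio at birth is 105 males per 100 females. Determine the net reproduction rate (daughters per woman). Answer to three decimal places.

0.758

Proportion female at birth = 100 / (100 + 105) = 0.48780.
Survival-weighted fertility by age (1·fₓ·Sₓ):
  22: 1 × 181.64/1000 × 0.9773 = 0.17752
  23: 1 × 157.23/1000 × 0.9673 = 0.15209
  24: 1 × 177.80/1000 × 0.9597 = 0.17063
  25: 1 × 187.98/1000 × 0.9530 = 0.17914
  26: 1 × 158.06/1000 × 0.9437 = 0.14916
  27: 1 × 142.65/1000 × 0.9288 = 0.13249
  28: 1 × 161.92/1000 × 0.9154 = 0.14822
  29: 1 × 121.86/1000 × 0.9029 = 0.11003
  30: 1 × 105.83/1000 × 0.8849 = 0.09365
  31: 1 × 99.57/1000 × 0.8684 = 0.08647
  32: 1 × 100.47/1000 × 0.8578 = 0.08618
  33: 1 × 80.41/1000 × 0.8440 = 0.06787
Sum = 1.55345
NRR = 0.48780 × 1.55345 = 0.75777
An NRR under 1 implies long-run decline under these rates.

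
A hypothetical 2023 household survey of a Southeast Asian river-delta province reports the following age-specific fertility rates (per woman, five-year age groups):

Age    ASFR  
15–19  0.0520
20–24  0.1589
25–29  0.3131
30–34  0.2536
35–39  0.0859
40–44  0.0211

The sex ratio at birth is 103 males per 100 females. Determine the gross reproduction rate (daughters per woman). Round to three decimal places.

Proportion female at birth = 100 / (100 + 103) = 0.49261.
Sum of ASFRs = 0.0520 + 0.1589 + 0.3131 + 0.2536 + 0.0859 + 0.0211 = 0.8846
TFR = 5 × 0.8846 = 4.423
GRR = 0.49261 × 4.423 = 2.17881

2.179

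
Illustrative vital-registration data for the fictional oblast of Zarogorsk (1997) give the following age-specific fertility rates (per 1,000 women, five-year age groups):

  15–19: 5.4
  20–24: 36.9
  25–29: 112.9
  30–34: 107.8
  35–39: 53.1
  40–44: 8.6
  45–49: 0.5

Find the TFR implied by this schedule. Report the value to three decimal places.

Sum of ASFRs = 5.4 + 36.9 + 112.9 + 107.8 + 53.1 + 8.6 + 0.5 = 325.2
TFR = 5 × 325.2 / 1000 = 1.626

1.626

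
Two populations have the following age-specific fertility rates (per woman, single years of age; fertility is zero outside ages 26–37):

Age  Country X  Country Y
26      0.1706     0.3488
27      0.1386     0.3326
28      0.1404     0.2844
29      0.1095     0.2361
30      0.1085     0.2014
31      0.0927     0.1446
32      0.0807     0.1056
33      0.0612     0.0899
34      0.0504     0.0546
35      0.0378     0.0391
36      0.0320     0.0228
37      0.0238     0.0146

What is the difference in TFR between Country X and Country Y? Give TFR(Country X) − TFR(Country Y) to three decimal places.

-0.828

Country X:
  Sum of ASFRs = 0.1706 + 0.1386 + 0.1404 + 0.1095 + 0.1085 + 0.0927 + 0.0807 + 0.0612 + 0.0504 + 0.0378 + 0.0320 + 0.0238 = 1.0462
  TFR = 1.0462
Country Y:
  Sum of ASFRs = 0.3488 + 0.3326 + 0.2844 + 0.2361 + 0.2014 + 0.1446 + 0.1056 + 0.0899 + 0.0546 + 0.0391 + 0.0228 + 0.0146 = 1.8745
  TFR = 1.8745
Difference = 1.0462 − 1.8745 = -0.8283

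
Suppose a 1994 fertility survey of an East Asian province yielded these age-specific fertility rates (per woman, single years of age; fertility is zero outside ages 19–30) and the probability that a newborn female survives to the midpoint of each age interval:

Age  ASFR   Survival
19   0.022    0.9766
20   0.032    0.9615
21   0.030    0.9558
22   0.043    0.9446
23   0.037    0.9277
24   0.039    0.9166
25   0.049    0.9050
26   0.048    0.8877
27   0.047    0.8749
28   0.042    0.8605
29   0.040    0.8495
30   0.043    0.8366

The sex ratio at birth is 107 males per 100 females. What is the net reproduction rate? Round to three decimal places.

Proportion female at birth = 100 / (100 + 107) = 0.48309.
Survival-weighted fertility by age (1·fₓ·Sₓ):
  19: 1 × 0.022 × 0.9766 = 0.02149
  20: 1 × 0.032 × 0.9615 = 0.03077
  21: 1 × 0.030 × 0.9558 = 0.02867
  22: 1 × 0.043 × 0.9446 = 0.04062
  23: 1 × 0.037 × 0.9277 = 0.03432
  24: 1 × 0.039 × 0.9166 = 0.03575
  25: 1 × 0.049 × 0.9050 = 0.04435
  26: 1 × 0.048 × 0.8877 = 0.04261
  27: 1 × 0.047 × 0.8749 = 0.04112
  28: 1 × 0.042 × 0.8605 = 0.03614
  29: 1 × 0.040 × 0.8495 = 0.03398
  30: 1 × 0.043 × 0.8366 = 0.03597
Sum = 0.42579
NRR = 0.48309 × 0.42579 = 0.20569

0.206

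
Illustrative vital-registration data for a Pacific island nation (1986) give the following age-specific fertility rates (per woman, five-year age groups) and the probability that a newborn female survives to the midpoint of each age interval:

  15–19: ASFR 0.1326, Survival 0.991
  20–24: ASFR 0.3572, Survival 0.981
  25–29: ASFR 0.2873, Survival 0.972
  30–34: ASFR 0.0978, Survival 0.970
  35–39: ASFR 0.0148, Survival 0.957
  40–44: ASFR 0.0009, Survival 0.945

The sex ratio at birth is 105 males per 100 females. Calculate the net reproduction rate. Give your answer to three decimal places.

Proportion female at birth = 100 / (100 + 105) = 0.48780.
Survival-weighted fertility by age (5·fₓ·Sₓ):
  15–19: 5 × 0.1326 × 0.991 = 0.65703
  20–24: 5 × 0.3572 × 0.981 = 1.75207
  25–29: 5 × 0.2873 × 0.972 = 1.39628
  30–34: 5 × 0.0978 × 0.970 = 0.47433
  35–39: 5 × 0.0148 × 0.957 = 0.07082
  40–44: 5 × 0.0009 × 0.945 = 0.00425
Sum = 4.35478
NRR = 0.48780 × 4.35478 = 2.12426

2.124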